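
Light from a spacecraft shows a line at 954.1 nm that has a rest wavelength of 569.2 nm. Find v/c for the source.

0.475

λ'/λ₀ = 1.6762 > 1 (redshift), so the source is receding.
λ'/λ₀ = √((1 + β)/(1 − β)) for a receding source ⇒ β = (r² − 1)/(r² + 1) with r = λ'/λ₀.
β = (2.8097 − 1)/(2.8097 + 1) ≈ 0.475.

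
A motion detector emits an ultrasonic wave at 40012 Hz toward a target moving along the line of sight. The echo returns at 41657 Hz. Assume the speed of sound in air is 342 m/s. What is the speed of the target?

Double Doppler shift off a moving reflector: f₂ = f₀ · (v + u)/(v − u) (u > 0 toward emitter).
Rearranging, u = v · (f₂ − f₀)/(f₂ + f₀) = 342 × 1645/81669 ≈ 6.9 m/s.
So the target is moving at 6.9 m/s toward the emitter.

6.9 m/s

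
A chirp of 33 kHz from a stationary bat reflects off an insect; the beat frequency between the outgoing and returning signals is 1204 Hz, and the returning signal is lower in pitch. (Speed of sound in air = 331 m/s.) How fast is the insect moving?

6.2 m/s

Double Doppler shift off a moving reflector: f₂ = f₀ · (v + u)/(v − u) (u > 0 toward emitter).
Returning signal is lower, so f₂ = f₀ − Δf = 33000 − 1204 = 31796 Hz.
Rearranging, u = v · (f₂ − f₀)/(f₂ + f₀) = 331 × -1204/64796 ≈ -6.2 m/s.
So the insect is moving at 6.2 m/s away from the emitter.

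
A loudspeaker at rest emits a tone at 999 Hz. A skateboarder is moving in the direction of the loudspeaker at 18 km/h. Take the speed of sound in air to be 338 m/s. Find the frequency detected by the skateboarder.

1014 Hz

18 km/h = 5 m/s.
Only the observer moves, toward the source, so f' = f · (v + v_o)/v.
f' = 999 × (338 + 5)/338 = 999 × 343/338 ≈ 1014 Hz.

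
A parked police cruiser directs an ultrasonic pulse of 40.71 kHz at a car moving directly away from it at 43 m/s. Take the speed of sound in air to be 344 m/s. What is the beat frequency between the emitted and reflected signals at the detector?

The car first receives the wave as a moving observer: f₁ = f₀ · (v − u)/v = 40.71 × (344 − 43)/344 ≈ 35.62 kHz.
The reflection then acts as a moving source: f₂ = f₁ · v/(v + u) ≈ 31.66 kHz.
Equivalently f₂ = f₀ · (v − u)/(v + u).
Beat frequency (with f₀ = 40710 Hz): |f₂ − f₀| = 2u·f₀/(v + u) = 2 × 43 × 40710/387 ≈ 9047 Hz.

9047 Hz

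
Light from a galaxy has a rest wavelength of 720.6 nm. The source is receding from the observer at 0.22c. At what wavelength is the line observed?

901.2 nm

Relativistic Doppler for wavelength: λ' = λ₀ · √((1 + β)/(1 − β)).
λ' = 720.6 × √(1.2200/0.7800) = 720.6 × 1.25064 ≈ 901.2 nm.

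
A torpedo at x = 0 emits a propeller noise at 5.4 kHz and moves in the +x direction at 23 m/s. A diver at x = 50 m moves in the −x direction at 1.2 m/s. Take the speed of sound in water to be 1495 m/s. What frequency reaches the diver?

5.49 kHz

The observer lies on the +x side, so the source is heading toward the observer and the observer is heading toward the source.
General Doppler shift: f' = f · (v + v_o)/(v − v_s).
f' = 5.4 × (1495 + 1.2)/(1495 − 23) = 5.4 × 1496.2/1472 ≈ 5.49 kHz.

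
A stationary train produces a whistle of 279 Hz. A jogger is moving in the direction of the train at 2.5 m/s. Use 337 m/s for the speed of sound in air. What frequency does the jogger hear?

281 Hz

Moving observer, stationary source: f' = f · (v + v_o)/v.
f' = 279 × (337 + 2.5)/337 = 279 × 339.5/337 ≈ 281 Hz.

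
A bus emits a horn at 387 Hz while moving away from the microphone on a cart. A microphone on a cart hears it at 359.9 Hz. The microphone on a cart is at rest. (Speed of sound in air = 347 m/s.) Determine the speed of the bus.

f' = f · v/(v + v_s) ⇒ v_s = v · |1 − f/f'|.
v_s = 347 × |1 − 387/359.9| = 347 × 0.0753 ≈ 26 m/s.

26 m/s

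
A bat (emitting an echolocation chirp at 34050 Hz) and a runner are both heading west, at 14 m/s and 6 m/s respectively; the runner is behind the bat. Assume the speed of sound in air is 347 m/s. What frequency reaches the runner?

33295 Hz

The runner is behind, so the bat is moving away from it while the runner is moving toward the bat.
Both move, so f' = f · (v + v_o)/(v + v_s).
f' = 34050 × (347 + 6)/(347 + 14) = 34050 × 353/361 ≈ 33295 Hz.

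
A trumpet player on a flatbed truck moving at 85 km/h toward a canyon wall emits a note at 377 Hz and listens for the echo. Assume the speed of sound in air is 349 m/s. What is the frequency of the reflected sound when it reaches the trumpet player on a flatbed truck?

85 km/h = 23.61 m/s.
The canyon wall receives the sound from a moving source: f₁ = f₀ · v/(v − v_e) = 377 × 349/325.39 ≈ 404 Hz.
On the return leg the trumpet player on a flatbed truck is a moving observer: f₂ = f₁ · (v + v_e)/v = 404 × 372.61/349 ≈ 432 Hz.

432 Hz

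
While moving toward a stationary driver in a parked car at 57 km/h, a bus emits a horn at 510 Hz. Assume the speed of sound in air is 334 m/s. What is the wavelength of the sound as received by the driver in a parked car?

57 km/h = 15.83 m/s.
Moving source, stationary observer: f' = f · v/(v − v_s) since the source is approaching.
f' = 510 × 334/(334 − 15.83) ≈ 535 Hz.
λ' = v/f' = 334/535.38 ≈ 62.4 cm.

62.4 cm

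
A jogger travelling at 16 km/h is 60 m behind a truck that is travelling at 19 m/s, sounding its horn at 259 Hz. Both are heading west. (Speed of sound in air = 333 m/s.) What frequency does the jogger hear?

248 Hz

16 km/h = 4.444 m/s.
The jogger is behind, so the truck is moving away from it while the jogger is moving toward the truck.
General Doppler shift: f' = f · (v + v_o)/(v + v_s).
f' = 259 × (333 + 4.444)/(333 + 19) = 259 × 337.44/352 ≈ 248 Hz.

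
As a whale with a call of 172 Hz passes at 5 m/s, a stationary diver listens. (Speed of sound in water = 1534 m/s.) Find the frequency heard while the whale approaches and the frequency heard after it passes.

Approaching: f₁ = f · v/(v − v_s) = 172 × 1534/1529 ≈ 173 Hz.
Receding: f₂ = f · v/(v + v_s) = 172 × 1534/1539 ≈ 171 Hz.

173 Hz approaching; 171 Hz receding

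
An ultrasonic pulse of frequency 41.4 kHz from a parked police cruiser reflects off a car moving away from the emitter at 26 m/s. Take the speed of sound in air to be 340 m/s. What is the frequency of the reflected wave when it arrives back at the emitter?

35.5 kHz

The car first receives the wave as a moving observer: f₁ = f₀ · (v − u)/v = 41.4 × (340 − 26)/340 ≈ 38.2 kHz.
On reflection it acts as a source moving away from the stationary detector: f₂ = f₁ · v/(v + u) = 38.2 × 340/366 ≈ 35.5 kHz.
Equivalently f₂ = f₀ · (v − u)/(v + u).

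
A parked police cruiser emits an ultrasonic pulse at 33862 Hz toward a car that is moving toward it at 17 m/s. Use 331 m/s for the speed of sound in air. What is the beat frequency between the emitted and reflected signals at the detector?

3667 Hz

At the car (a moving observer), f₁ = f₀ · (v + u)/v = 33862 × 348/331 ≈ 35601 Hz.
On reflection it acts as a source moving toward the stationary detector: f₂ = f₁ · v/(v − u) = 35601 × 331/314 ≈ 37529 Hz.
Beat frequency: |f₂ − f₀| = 2u·f₀/(v − u) = 2 × 17 × 33862/314 ≈ 3667 Hz.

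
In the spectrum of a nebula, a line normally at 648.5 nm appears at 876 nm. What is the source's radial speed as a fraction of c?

λ'/λ₀ = 1.3508 > 1 (redshift), so the source is receding.
λ'/λ₀ = √((1 + β)/(1 − β)) for a receding source ⇒ β = (r² − 1)/(r² + 1) with r = λ'/λ₀.
β = (1.8247 − 1)/(1.8247 + 1) ≈ 0.292.

0.292c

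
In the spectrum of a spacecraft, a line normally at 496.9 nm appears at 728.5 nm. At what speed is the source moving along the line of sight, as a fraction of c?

λ'/λ₀ = 1.4661 > 1 (redshift), so the source is receding.
λ'/λ₀ = √((1 + β)/(1 − β)) for a receding source ⇒ β = (r² − 1)/(r² + 1) with r = λ'/λ₀.
β = (2.1494 − 1)/(2.1494 + 1) ≈ 0.365.

0.365c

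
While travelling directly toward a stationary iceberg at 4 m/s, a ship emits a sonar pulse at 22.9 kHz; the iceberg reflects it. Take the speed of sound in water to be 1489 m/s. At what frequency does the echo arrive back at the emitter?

The iceberg receives the sound from a moving source: f₁ = f₀ · v/(v − v_e) = 22.9 × 1489/1485 ≈ 23.0 kHz.
On the return leg the ship is a moving observer: f₂ = f₁ · (v + v_e)/v = 23.0 × 1493/1489 ≈ 23.0 kHz.
Equivalently f₂ = f₀ · (v + v_e)/(v − v_e).

23.0 kHz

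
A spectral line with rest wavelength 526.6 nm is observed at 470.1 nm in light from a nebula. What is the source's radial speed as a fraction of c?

0.113

λ'/λ₀ = 0.8927 < 1 (blueshift), so the source is approaching.
λ'/λ₀ = √((1 − β)/(1 + β)) for an approaching source ⇒ β = (1 − r²)/(1 + r²) with r = λ'/λ₀.
β = (1 − 0.7969)/(1 + 0.7969) ≈ 0.113.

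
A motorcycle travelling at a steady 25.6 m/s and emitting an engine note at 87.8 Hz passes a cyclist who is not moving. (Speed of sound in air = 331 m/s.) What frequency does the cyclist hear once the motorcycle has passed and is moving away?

Receding: f₂ = f · v/(v + v_s) = 87.8 × 331/356.6 ≈ 81 Hz.

81 Hz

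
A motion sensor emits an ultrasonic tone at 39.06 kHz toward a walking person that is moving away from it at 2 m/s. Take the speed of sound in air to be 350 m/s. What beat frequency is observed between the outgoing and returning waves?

444 Hz

At the walking person (a moving observer), f₁ = f₀ · (v − u)/v = 39.06 × 348/350 ≈ 38.837 kHz.
On reflection it acts as a source moving away from the stationary detector: f₂ = f₁ · v/(v + u) = 38.837 × 350/352 ≈ 38.616 kHz.
Equivalently f₂ = f₀ · (v − u)/(v + u).
Beat frequency (with f₀ = 39060 Hz): |f₂ − f₀| = 2u·f₀/(v + u) = 2 × 2 × 39060/352 ≈ 444 Hz.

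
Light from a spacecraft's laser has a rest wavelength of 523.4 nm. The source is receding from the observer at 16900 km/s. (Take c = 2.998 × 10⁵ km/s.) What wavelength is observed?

553.8 nm

β = v/c = 16900/299800 = 0.0564.
Relativistic Doppler for wavelength: λ' = λ₀ · √((1 + β)/(1 − β)).
λ' = 523.4 × √(1.0564/0.9436) = 523.4 × 1.05805 ≈ 553.8 nm.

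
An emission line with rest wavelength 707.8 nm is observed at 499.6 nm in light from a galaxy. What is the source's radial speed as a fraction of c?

λ'/λ₀ = 0.7058 < 1 (blueshift), so the source is approaching.
λ'/λ₀ = √((1 − β)/(1 + β)) for an approaching source ⇒ β = (1 − r²)/(1 + r²) with r = λ'/λ₀.
β = (1 − 0.4982)/(1 + 0.4982) ≈ 0.335.

0.335c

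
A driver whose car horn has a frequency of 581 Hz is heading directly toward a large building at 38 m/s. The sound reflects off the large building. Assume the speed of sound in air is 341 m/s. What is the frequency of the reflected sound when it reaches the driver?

The large building receives the sound from a moving source: f₁ = f₀ · v/(v − v_e) = 581 × 341/303 ≈ 654 Hz.
On the return leg the driver is a moving observer: f₂ = f₁ · (v + v_e)/v = 654 × 379/341 ≈ 727 Hz.

727 Hz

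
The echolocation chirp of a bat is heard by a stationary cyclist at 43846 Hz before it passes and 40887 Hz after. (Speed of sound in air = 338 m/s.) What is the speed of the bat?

11.8 m/s

f₁/f₂ = (v + v_s)/(v − v_s), so v_s = v · (f₁ − f₂)/(f₁ + f₂).
v_s = 338 × (43846 − 40887)/(43846 + 40887) = 338 × 2959/84733 ≈ 11.8 m/s.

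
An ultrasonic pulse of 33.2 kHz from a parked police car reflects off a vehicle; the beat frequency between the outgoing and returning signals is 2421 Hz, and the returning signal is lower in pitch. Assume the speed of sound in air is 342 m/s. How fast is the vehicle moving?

Double Doppler shift off a moving reflector: f₂ = f₀ · (v + u)/(v − u) (u > 0 toward emitter).
Returning signal is lower, so f₂ = f₀ − Δf = 33200 − 2421 = 30779 Hz.
Rearranging, u = v · (f₂ − f₀)/(f₂ + f₀) = 342 × -2421/63979 ≈ -12.9 m/s.
So the vehicle is moving at 12.9 m/s away from the emitter.

12.9 m/s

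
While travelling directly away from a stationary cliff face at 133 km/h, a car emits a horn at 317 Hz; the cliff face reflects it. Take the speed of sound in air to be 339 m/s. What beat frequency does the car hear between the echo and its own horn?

133 km/h = 36.94 m/s.
The cliff face receives the sound from a moving source: f₁ = f₀ · v/(v + v_e) = 317 × 339/375.94 ≈ 285.8 Hz.
On the return leg the car is a moving observer: f₂ = f₁ · (v − v_e)/v = 285.8 × 302.06/339 ≈ 254.7 Hz.
Equivalently f₂ = f₀ · (v − v_e)/(v + v_e).
Beat against the emitted tone: |f₂ − f₀| = 2v_e·f₀/(v + v_e) = 2 × 36.94 × 317/375.94 ≈ 62 Hz.

62 Hz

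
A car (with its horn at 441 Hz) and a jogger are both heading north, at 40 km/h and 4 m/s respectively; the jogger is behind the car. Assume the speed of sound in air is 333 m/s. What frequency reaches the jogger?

432 Hz

40 km/h = 11.11 m/s.
The jogger is behind, so the car is moving away from it while the jogger is moving toward the car.
Both move, so f' = f · (v + v_o)/(v + v_s).
f' = 441 × (333 + 4)/(333 + 11.11) = 441 × 337/344.11 ≈ 432 Hz.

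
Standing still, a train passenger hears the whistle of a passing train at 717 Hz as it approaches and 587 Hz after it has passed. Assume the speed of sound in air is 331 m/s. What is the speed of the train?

33 m/s

f₁/f₂ = (v + v_s)/(v − v_s), so v_s = v · (f₁ − f₂)/(f₁ + f₂).
v_s = 331 × (717 − 587)/(717 + 587) = 331 × 130/1304 ≈ 33 m/s.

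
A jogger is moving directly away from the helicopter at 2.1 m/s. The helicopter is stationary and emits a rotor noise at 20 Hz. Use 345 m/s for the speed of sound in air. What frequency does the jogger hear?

Moving observer, stationary source: f' = f · (v − v_o)/v.
f' = 20 × (345 − 2.1)/345 = 20 × 342.9/345 ≈ 19.9 Hz.

19.9 Hz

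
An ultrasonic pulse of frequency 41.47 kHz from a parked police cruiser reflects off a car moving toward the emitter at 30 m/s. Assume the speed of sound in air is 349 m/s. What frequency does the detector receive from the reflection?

49.3 kHz

At the car (a moving observer), f₁ = f₀ · (v + u)/v = 41.47 × 379/349 ≈ 45.0 kHz.
On reflection it acts as a source moving toward the stationary detector: f₂ = f₁ · v/(v − u) = 45.0 × 349/319 ≈ 49.3 kHz.
Equivalently f₂ = f₀ · (v + u)/(v − u).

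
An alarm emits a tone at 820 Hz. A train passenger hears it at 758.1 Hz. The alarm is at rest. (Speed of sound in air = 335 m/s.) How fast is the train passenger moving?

f' < f, so the train passenger is receding.
f' = f · (v − v_o)/v ⇒ v_o = v · |f'/f − 1|.
v_o = 335 × |758.1/820 − 1| = 335 × 0.07549 ≈ 25 m/s.

25 m/s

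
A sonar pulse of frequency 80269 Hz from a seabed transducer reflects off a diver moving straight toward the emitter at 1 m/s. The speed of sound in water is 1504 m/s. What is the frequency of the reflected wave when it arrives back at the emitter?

The diver first receives the wave as a moving observer: f₁ = f₀ · (v + u)/v = 80269 × (1504 + 1)/1504 ≈ 80322 Hz.
The reflection then acts as a moving source: f₂ = f₁ · v/(v − u) ≈ 80376 Hz.

80376 Hz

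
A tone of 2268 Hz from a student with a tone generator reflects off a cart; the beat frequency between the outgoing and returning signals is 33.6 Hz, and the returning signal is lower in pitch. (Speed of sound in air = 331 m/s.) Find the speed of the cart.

Double Doppler shift off a moving reflector: f₂ = f₀ · (v + u)/(v − u) (u > 0 toward emitter).
Returning signal is lower, so f₂ = f₀ − Δf = 2268 − 33.6 = 2234.4 Hz.
Rearranging, u = v · (f₂ − f₀)/(f₂ + f₀) = 331 × -33.6/4502.4 ≈ -2.47 m/s.
So the cart is moving at 2.47 m/s away from the emitter.

2.47 m/s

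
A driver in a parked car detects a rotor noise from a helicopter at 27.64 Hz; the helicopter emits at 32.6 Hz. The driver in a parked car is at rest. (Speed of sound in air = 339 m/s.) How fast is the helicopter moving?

61 m/s

f' < f, so the helicopter is receding.
f' = f · v/(v + v_s) ⇒ v_s = v · |1 − f/f'|.
v_s = 339 × |1 − 32.6/27.64| = 339 × 0.1795 ≈ 61 m/s.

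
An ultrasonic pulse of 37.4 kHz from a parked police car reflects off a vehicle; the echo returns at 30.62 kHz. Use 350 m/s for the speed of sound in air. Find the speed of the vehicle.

35 m/s

Double Doppler shift off a moving reflector: f₂ = f₀ · (v + u)/(v − u) (u > 0 toward emitter).
Rearranging, u = v · (f₂ − f₀)/(f₂ + f₀) = 350 × -6.78/68.02 ≈ -35 m/s.
So the vehicle is moving at 35 m/s away from the emitter.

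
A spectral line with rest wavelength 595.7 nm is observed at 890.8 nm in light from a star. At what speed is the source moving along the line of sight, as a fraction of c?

0.382

λ'/λ₀ = 1.4954 > 1 (redshift), so the source is receding.
λ'/λ₀ = √((1 + β)/(1 − β)) for a receding source ⇒ β = (r² − 1)/(r² + 1) with r = λ'/λ₀.
β = (2.2362 − 1)/(2.2362 + 1) ≈ 0.382.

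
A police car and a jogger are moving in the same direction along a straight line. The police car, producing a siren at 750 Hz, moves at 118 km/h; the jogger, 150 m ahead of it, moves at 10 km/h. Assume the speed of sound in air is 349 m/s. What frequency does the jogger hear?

821 Hz

118 km/h = 32.78 m/s; 10 km/h = 2.778 m/s.
The jogger is ahead, so the police car is moving toward it while the jogger is moving away from the police car.
Both move, so f' = f · (v − v_o)/(v − v_s).
f' = 750 × (349 − 2.778)/(349 − 32.78) = 750 × 346.22/316.22 ≈ 821 Hz.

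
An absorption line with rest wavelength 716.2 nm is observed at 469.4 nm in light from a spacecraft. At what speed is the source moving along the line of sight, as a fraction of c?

λ'/λ₀ = 0.6554 < 1 (blueshift), so the source is approaching.
λ'/λ₀ = √((1 − β)/(1 + β)) for an approaching source ⇒ β = (1 − r²)/(1 + r²) with r = λ'/λ₀.
β = (1 − 0.4296)/(1 + 0.4296) ≈ 0.399.

0.399c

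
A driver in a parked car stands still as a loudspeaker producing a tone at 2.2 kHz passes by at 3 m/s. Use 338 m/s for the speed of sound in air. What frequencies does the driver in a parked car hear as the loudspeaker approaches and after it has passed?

Approaching: f₁ = f · v/(v − v_s) = 2.2 × 338/335 ≈ 2.22 kHz.
Receding: f₂ = f · v/(v + v_s) = 2.2 × 338/341 ≈ 2.18 kHz.

2.22 kHz approaching; 2.18 kHz receding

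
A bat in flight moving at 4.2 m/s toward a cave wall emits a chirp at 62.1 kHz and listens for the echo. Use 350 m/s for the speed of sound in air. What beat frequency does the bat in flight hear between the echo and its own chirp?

1509 Hz

The cave wall receives the sound from a moving source: f₁ = f₀ · v/(v − v_e) = 62.1 × 350/345.8 ≈ 62.854 kHz.
On the return leg the bat in flight is a moving observer: f₂ = f₁ · (v + v_e)/v = 62.854 × 354.2/350 ≈ 63.609 kHz.
Equivalently f₂ = f₀ · (v + v_e)/(v − v_e).
Beat against the emitted tone (with f₀ = 62100 Hz): |f₂ − f₀| = 2v_e·f₀/(v − v_e) = 2 × 4.2 × 62100/345.8 ≈ 1509 Hz.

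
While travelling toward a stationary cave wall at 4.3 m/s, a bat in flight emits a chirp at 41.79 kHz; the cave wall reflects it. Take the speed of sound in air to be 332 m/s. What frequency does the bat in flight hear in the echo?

42.9 kHz

The cave wall receives the sound from a moving source: f₁ = f₀ · v/(v − v_e) = 41.79 × 332/327.7 ≈ 42.3 kHz.
On the return leg the bat in flight is a moving observer: f₂ = f₁ · (v + v_e)/v = 42.3 × 336.3/332 ≈ 42.9 kHz.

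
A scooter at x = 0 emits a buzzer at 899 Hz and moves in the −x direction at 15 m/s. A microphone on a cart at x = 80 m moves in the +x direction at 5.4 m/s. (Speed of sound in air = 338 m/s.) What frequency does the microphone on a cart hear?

847 Hz

The observer lies on the +x side, so the source is heading away from the observer and the observer is heading away from the source.
Both move, so f' = f · (v − v_o)/(v + v_s).
f' = 899 × (338 − 5.4)/(338 + 15) = 899 × 332.6/353 ≈ 847 Hz.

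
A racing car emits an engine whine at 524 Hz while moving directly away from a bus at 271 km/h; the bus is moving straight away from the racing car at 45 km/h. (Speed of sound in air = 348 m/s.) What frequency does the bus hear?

415 Hz

271 km/h = 75.28 m/s; 45 km/h = 12.5 m/s.
General Doppler shift: f' = f · (v − v_o)/(v + v_s).
f' = 524 × (348 − 12.5)/(348 + 75.28) = 524 × 335.5/423.28 ≈ 415 Hz.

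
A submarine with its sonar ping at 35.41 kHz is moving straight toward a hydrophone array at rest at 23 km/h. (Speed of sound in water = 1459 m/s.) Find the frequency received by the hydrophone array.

35.6 kHz

23 km/h = 6.389 m/s.
With the source moving toward a stationary observer, f' = f · v/(v − v_s).
f' = 35.41 × 1459/(1459 − 6.389) = 35.41 × 1459/1453 ≈ 35.6 kHz.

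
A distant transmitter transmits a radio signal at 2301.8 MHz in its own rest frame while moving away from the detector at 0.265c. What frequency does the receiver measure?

1754.6 MHz

Relativistic Doppler for frequency: f' = f₀ · √((1 − β)/(1 + β)).
f' = 2301.8 × √(0.7350/1.2650) = 2301.8 × 0.76225 ≈ 1754.6 MHz.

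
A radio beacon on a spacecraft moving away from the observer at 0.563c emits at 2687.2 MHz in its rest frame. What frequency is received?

Relativistic Doppler for frequency: f' = f₀ · √((1 − β)/(1 + β)).
f' = 2687.2 × √(0.4370/1.5630) = 2687.2 × 0.52876 ≈ 1420.9 MHz.

1420.9 MHz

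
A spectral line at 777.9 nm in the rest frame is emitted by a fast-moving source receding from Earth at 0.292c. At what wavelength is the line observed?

Relativistic Doppler for wavelength: λ' = λ₀ · √((1 + β)/(1 − β)).
λ' = 777.9 × √(1.2920/0.7080) = 777.9 × 1.35087 ≈ 1050.8 nm.

1050.8 nm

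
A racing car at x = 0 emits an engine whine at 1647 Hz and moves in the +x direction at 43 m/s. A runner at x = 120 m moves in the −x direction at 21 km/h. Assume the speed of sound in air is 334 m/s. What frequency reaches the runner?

21 km/h = 5.833 m/s.
The observer lies on the +x side, so the source is heading toward the observer and the observer is heading toward the source.
General Doppler shift: f' = f · (v + v_o)/(v − v_s).
f' = 1647 × (334 + 5.833)/(334 − 43) = 1647 × 339.83/291 ≈ 1923 Hz.

1923 Hz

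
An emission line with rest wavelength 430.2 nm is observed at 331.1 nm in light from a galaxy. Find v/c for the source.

λ'/λ₀ = 0.7696 < 1 (blueshift), so the source is approaching.
λ'/λ₀ = √((1 − β)/(1 + β)) for an approaching source ⇒ β = (1 − r²)/(1 + r²) with r = λ'/λ₀.
β = (1 − 0.5923)/(1 + 0.5923) ≈ 0.256.

0.256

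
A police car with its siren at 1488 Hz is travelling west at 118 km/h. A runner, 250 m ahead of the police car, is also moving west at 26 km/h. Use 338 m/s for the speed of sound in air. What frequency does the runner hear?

1613 Hz

118 km/h = 32.78 m/s; 26 km/h = 7.222 m/s.
The runner is ahead, so the police car is moving toward it while the runner is moving away from the police car.
Both move, so f' = f · (v − v_o)/(v − v_s).
f' = 1488 × (338 − 7.222)/(338 − 32.78) = 1488 × 330.78/305.22 ≈ 1613 Hz.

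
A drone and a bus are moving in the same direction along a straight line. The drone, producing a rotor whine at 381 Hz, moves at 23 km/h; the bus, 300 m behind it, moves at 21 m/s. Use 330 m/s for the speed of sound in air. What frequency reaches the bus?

398 Hz

23 km/h = 6.389 m/s.
The bus is behind, so the drone is moving away from it while the bus is moving toward the drone.
General Doppler shift: f' = f · (v + v_o)/(v + v_s).
f' = 381 × (330 + 21)/(330 + 6.389) = 381 × 351/336.39 ≈ 398 Hz.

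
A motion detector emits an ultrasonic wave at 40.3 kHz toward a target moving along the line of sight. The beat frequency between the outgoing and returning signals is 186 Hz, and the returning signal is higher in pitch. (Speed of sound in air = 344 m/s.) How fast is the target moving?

0.79 m/s

Double Doppler shift off a moving reflector: f₂ = f₀ · (v + u)/(v − u) (u > 0 toward emitter).
Returning signal is higher, so f₂ = f₀ + Δf = 40300 + 186 = 40486 Hz.
Rearranging, u = v · (f₂ − f₀)/(f₂ + f₀) = 344 × 186/80786 ≈ 0.79 m/s.
So the target is moving at 0.79 m/s toward the emitter.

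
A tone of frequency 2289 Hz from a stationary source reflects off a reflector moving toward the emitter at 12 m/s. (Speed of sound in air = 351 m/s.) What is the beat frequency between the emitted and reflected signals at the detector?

162 Hz

At the reflector (a moving observer), f₁ = f₀ · (v + u)/v = 2289 × 363/351 ≈ 2367.3 Hz.
On reflection it acts as a source moving toward the stationary detector: f₂ = f₁ · v/(v − u) = 2367.3 × 351/339 ≈ 2451.1 Hz.
Equivalently f₂ = f₀ · (v + u)/(v − u).
Beat frequency: |f₂ − f₀| = 2u·f₀/(v − u) = 2 × 12 × 2289/339 ≈ 162 Hz.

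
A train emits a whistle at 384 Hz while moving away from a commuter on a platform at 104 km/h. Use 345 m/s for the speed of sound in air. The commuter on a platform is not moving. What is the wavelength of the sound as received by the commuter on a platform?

104 km/h = 28.89 m/s.
Only the source moves, away from the listener, so f' = f · v/(v + v_s).
f' = 384 × 345/(345 + 28.89) ≈ 354 Hz.
λ' = v/f' = 345/354.33 ≈ 97.4 cm.

97.4 cm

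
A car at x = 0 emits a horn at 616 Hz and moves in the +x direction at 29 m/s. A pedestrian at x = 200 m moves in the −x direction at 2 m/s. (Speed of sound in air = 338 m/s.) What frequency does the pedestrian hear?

678 Hz

The observer lies on the +x side, so the source is heading toward the observer and the observer is heading toward the source.
With source approaching and observer approaching, f' = f · (v + v_o)/(v − v_s).
f' = 616 × (338 + 2)/(338 − 29) = 616 × 340/309 ≈ 678 Hz.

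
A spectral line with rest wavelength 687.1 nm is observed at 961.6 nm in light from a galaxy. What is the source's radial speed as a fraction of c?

0.324c

λ'/λ₀ = 1.3995 > 1 (redshift), so the source is receding.
λ'/λ₀ = √((1 + β)/(1 − β)) for a receding source ⇒ β = (r² − 1)/(r² + 1) with r = λ'/λ₀.
β = (1.9586 − 1)/(1.9586 + 1) ≈ 0.324.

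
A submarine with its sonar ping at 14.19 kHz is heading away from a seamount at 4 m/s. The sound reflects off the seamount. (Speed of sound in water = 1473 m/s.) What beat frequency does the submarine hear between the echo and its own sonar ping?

The seamount receives the sound from a moving source: f₁ = f₀ · v/(v + v_e) = 14.19 × 1473/1477 ≈ 14.1516 kHz.
On the return leg the submarine is a moving observer: f₂ = f₁ · (v − v_e)/v = 14.1516 × 1469/1473 ≈ 14.1131 kHz.
Beat against the emitted tone (with f₀ = 14190 Hz): |f₂ − f₀| = 2v_e·f₀/(v + v_e) = 2 × 4 × 14190/1477 ≈ 77 Hz.

77 Hz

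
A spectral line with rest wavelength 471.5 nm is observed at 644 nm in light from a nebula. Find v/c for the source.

λ'/λ₀ = 1.3659 > 1 (redshift), so the source is receding.
λ'/λ₀ = √((1 + β)/(1 − β)) for a receding source ⇒ β = (r² − 1)/(r² + 1) with r = λ'/λ₀.
β = (1.8656 − 1)/(1.8656 + 1) ≈ 0.302.

0.302c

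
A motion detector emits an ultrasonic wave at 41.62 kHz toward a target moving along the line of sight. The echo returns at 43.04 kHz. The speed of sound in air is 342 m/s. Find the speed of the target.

5.7 m/s

Double Doppler shift off a moving reflector: f₂ = f₀ · (v + u)/(v − u) (u > 0 toward emitter).
Rearranging, u = v · (f₂ − f₀)/(f₂ + f₀) = 342 × 1.42/84.66 ≈ 5.7 m/s.
So the target is moving at 5.7 m/s toward the emitter.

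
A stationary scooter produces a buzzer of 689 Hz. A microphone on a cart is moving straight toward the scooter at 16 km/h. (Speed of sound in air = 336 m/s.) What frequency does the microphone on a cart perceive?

16 km/h = 4.444 m/s.
Only the observer moves, toward the source, so f' = f · (v + v_o)/v.
f' = 689 × (336 + 4.444)/336 = 689 × 340.44/336 ≈ 698 Hz.

698 Hz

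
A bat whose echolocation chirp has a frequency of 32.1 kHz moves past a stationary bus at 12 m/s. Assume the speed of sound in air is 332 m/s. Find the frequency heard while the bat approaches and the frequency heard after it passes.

Approaching: f₁ = f · v/(v − v_s) = 32.1 × 332/320 ≈ 33.3 kHz.
Receding: f₂ = f · v/(v + v_s) = 32.1 × 332/344 ≈ 31.0 kHz.

33.3 kHz approaching; 31.0 kHz receding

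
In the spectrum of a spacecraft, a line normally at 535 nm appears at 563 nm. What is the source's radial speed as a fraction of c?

0.051c

λ'/λ₀ = 1.0523 > 1 (redshift), so the source is receding.
λ'/λ₀ = √((1 + β)/(1 − β)) for a receding source ⇒ β = (r² − 1)/(r² + 1) with r = λ'/λ₀.
β = (1.1074 − 1)/(1.1074 + 1) ≈ 0.051.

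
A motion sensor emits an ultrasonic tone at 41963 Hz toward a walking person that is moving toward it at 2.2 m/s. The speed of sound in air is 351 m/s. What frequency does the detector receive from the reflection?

At the walking person (a moving observer), f₁ = f₀ · (v + u)/v = 41963 × 353.2/351 ≈ 42226 Hz.
The reflection then acts as a moving source: f₂ = f₁ · v/(v − u) ≈ 42492 Hz.

42492 Hz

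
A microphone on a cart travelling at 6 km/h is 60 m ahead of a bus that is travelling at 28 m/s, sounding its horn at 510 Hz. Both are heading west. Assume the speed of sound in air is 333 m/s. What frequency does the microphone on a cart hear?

6 km/h = 1.667 m/s.
The microphone on a cart is ahead, so the bus is moving toward it while the microphone on a cart is moving away from the bus.
With source approaching and observer receding, f' = f · (v − v_o)/(v − v_s).
f' = 510 × (333 − 1.667)/(333 − 28) = 510 × 331.33/305 ≈ 554 Hz.

554 Hz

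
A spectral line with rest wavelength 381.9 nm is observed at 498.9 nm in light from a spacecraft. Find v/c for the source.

λ'/λ₀ = 1.3064 > 1 (redshift), so the source is receding.
λ'/λ₀ = √((1 + β)/(1 − β)) for a receding source ⇒ β = (r² − 1)/(r² + 1) with r = λ'/λ₀.
β = (1.7066 − 1)/(1.7066 + 1) ≈ 0.261.

0.261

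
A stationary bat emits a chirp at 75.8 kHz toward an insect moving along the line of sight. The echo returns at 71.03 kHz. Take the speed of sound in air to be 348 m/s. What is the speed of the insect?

11.3 m/s

Double Doppler shift off a moving reflector: f₂ = f₀ · (v + u)/(v − u) (u > 0 toward emitter).
Rearranging, u = v · (f₂ − f₀)/(f₂ + f₀) = 348 × -4.77/146.83 ≈ -11.3 m/s.
So the insect is moving at 11.3 m/s away from the emitter.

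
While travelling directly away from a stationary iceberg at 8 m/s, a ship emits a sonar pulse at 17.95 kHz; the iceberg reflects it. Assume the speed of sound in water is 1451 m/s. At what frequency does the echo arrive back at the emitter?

17.75 kHz

The iceberg receives the sound from a moving source: f₁ = f₀ · v/(v + v_e) = 17.95 × 1451/1459 ≈ 17.85 kHz.
On the return leg the ship is a moving observer: f₂ = f₁ · (v − v_e)/v = 17.85 × 1443/1451 ≈ 17.75 kHz.
Equivalently f₂ = f₀ · (v − v_e)/(v + v_e).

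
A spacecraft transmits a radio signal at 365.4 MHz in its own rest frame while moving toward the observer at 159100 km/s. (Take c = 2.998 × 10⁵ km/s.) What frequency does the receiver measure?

659.9 MHz

β = v/c = 159100/299800 = 0.5307.
Relativistic Doppler for frequency: f' = f₀ · √((1 + β)/(1 − β)).
f' = 365.4 × √(1.5307/0.4693) = 365.4 × 1.80598 ≈ 659.9 MHz.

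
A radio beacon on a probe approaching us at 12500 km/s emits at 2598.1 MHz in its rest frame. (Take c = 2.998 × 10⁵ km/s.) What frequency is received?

2708.8 MHz

β = v/c = 12500/299800 = 0.0417.
Relativistic Doppler for frequency: f' = f₀ · √((1 + β)/(1 − β)).
f' = 2598.1 × √(1.0417/0.9583) = 2598.1 × 1.04260 ≈ 2708.8 MHz.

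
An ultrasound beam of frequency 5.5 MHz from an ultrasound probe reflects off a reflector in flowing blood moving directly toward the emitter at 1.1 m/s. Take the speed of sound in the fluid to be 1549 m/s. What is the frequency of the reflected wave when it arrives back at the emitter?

The reflector in flowing blood first receives the wave as a moving observer: f₁ = f₀ · (v + u)/v = 5.5 × (1549 + 1.1)/1549 ≈ 5.504 MHz.
The reflection then acts as a moving source: f₂ = f₁ · v/(v − u) ≈ 5.508 MHz.
Equivalently f₂ = f₀ · (v + u)/(v − u).

5.508 MHz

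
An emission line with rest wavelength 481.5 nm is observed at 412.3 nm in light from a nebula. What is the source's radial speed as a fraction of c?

0.154

λ'/λ₀ = 0.8563 < 1 (blueshift), so the source is approaching.
λ'/λ₀ = √((1 − β)/(1 + β)) for an approaching source ⇒ β = (1 − r²)/(1 + r²) with r = λ'/λ₀.
β = (1 − 0.7332)/(1 + 0.7332) ≈ 0.154.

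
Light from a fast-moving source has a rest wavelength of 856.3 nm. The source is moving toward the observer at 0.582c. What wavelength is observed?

Relativistic Doppler for wavelength: λ' = λ₀ · √((1 − β)/(1 + β)).
λ' = 856.3 × √(0.4180/1.5820) = 856.3 × 0.51403 ≈ 440.2 nm.

440.2 nm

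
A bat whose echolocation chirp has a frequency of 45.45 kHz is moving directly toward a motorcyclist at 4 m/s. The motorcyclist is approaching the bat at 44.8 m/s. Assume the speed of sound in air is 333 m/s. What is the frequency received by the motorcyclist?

52.2 kHz

Both move, so f' = f · (v + v_o)/(v − v_s).
f' = 45.45 × (333 + 44.8)/(333 − 4) = 45.45 × 377.8/329 ≈ 52.2 kHz.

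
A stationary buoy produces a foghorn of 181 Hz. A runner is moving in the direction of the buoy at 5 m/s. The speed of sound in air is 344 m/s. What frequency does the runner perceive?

184 Hz

Only the observer moves, toward the source, so f' = f · (v + v_o)/v.
f' = 181 × (344 + 5)/344 = 181 × 349/344 ≈ 184 Hz.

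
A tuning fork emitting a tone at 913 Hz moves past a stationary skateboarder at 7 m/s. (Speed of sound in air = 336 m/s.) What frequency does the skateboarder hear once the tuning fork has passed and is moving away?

894 Hz

Receding: f₂ = f · v/(v + v_s) = 913 × 336/343 ≈ 894 Hz.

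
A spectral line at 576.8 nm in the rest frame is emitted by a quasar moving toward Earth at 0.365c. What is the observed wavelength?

Relativistic Doppler for wavelength: λ' = λ₀ · √((1 − β)/(1 + β)).
λ' = 576.8 × √(0.6350/1.3650) = 576.8 × 0.68206 ≈ 393.4 nm.

393.4 nm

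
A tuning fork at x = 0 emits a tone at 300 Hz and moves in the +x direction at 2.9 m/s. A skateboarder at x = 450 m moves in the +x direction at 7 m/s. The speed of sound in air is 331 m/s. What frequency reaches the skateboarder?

296 Hz

The observer lies on the +x side, so the source is heading toward the observer and the observer is heading away from the source.
Both move, so f' = f · (v − v_o)/(v − v_s).
f' = 300 × (331 − 7)/(331 − 2.9) = 300 × 324/328.1 ≈ 296 Hz.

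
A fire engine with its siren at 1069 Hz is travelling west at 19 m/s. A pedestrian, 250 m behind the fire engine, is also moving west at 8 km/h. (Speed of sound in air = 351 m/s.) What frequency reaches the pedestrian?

1021 Hz

8 km/h = 2.222 m/s.
The pedestrian is behind, so the fire engine is moving away from it while the pedestrian is moving toward the fire engine.
Both move, so f' = f · (v + v_o)/(v + v_s).
f' = 1069 × (351 + 2.222)/(351 + 19) = 1069 × 353.22/370 ≈ 1021 Hz.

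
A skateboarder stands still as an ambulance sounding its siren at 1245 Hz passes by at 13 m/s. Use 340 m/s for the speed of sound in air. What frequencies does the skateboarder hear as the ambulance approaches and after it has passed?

Approaching: f₁ = f · v/(v − v_s) = 1245 × 340/327 ≈ 1294 Hz.
Receding: f₂ = f · v/(v + v_s) = 1245 × 340/353 ≈ 1199 Hz.

1294 Hz approaching; 1199 Hz receding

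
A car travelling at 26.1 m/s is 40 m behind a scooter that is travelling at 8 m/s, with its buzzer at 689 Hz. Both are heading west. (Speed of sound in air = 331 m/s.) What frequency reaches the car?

726 Hz

The car is behind, so the scooter is moving away from it while the car is moving toward the scooter.
General Doppler shift: f' = f · (v + v_o)/(v + v_s).
f' = 689 × (331 + 26.1)/(331 + 8) = 689 × 357.1/339 ≈ 726 Hz.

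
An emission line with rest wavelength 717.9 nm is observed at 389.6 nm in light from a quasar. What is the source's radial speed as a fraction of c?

λ'/λ₀ = 0.5427 < 1 (blueshift), so the source is approaching.
λ'/λ₀ = √((1 − β)/(1 + β)) for an approaching source ⇒ β = (1 − r²)/(1 + r²) with r = λ'/λ₀.
β = (1 − 0.2945)/(1 + 0.2945) ≈ 0.545.

0.545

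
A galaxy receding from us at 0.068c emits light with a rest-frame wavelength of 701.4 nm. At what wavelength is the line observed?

750.8 nm

Relativistic Doppler for wavelength: λ' = λ₀ · √((1 + β)/(1 − β)).
λ' = 701.4 × √(1.0680/0.9320) = 701.4 × 1.07048 ≈ 750.8 nm.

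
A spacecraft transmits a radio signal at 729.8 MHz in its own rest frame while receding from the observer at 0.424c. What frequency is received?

464.2 MHz

Relativistic Doppler for frequency: f' = f₀ · √((1 − β)/(1 + β)).
f' = 729.8 × √(0.5760/1.4240) = 729.8 × 0.63600 ≈ 464.2 MHz.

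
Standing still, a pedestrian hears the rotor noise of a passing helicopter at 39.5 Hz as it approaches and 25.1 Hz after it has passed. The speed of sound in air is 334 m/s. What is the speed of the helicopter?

f₁/f₂ = (v + v_s)/(v − v_s), so v_s = v · (f₁ − f₂)/(f₁ + f₂).
v_s = 334 × (39.5 − 25.1)/(39.5 + 25.1) = 334 × 14.4/64.6 ≈ 74 m/s.

74 m/s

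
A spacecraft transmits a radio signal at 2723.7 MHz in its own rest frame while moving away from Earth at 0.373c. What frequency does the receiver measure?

Relativistic Doppler for frequency: f' = f₀ · √((1 − β)/(1 + β)).
f' = 2723.7 × √(0.6270/1.3730) = 2723.7 × 0.67577 ≈ 1840.6 MHz.

1840.6 MHz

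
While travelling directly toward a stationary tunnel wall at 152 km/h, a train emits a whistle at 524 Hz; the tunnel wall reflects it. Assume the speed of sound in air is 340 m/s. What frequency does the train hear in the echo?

152 km/h = 42.22 m/s.
The tunnel wall receives the sound from a moving source: f₁ = f₀ · v/(v − v_e) = 524 × 340/297.78 ≈ 598 Hz.
On the return leg the train is a moving observer: f₂ = f₁ · (v + v_e)/v = 598 × 382.22/340 ≈ 673 Hz.
Equivalently f₂ = f₀ · (v + v_e)/(v − v_e).

673 Hz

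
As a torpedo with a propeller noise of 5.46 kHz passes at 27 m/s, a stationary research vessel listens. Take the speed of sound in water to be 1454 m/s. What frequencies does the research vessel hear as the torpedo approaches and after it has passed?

5.56 kHz approaching; 5.36 kHz receding

Approaching: f₁ = f · v/(v − v_s) = 5.46 × 1454/1427 ≈ 5.56 kHz.
Receding: f₂ = f · v/(v + v_s) = 5.46 × 1454/1481 ≈ 5.36 kHz.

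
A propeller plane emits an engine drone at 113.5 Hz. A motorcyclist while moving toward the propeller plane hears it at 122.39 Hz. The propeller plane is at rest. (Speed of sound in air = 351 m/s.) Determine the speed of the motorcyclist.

f' = f · (v + v_o)/v ⇒ v_o = v · |f'/f − 1|.
v_o = 351 × |122.39/113.5 − 1| = 351 × 0.07833 ≈ 27 m/s.

27 m/s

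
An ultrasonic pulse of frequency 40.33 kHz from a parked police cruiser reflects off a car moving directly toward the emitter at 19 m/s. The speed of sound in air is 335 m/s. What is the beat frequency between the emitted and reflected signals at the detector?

The car first receives the wave as a moving observer: f₁ = f₀ · (v + u)/v = 40.33 × (335 + 19)/335 ≈ 42.62 kHz.
The reflection then acts as a moving source: f₂ = f₁ · v/(v − u) ≈ 45.18 kHz.
Beat frequency (with f₀ = 40330 Hz): |f₂ − f₀| = 2u·f₀/(v − u) = 2 × 19 × 40330/316 ≈ 4850 Hz.

4850 Hz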